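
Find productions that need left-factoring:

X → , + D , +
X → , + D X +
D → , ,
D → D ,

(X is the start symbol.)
Left-factoring is needed when two productions for the same non-terminal
share a common prefix on the right-hand side.

Productions for X:
  X → , + D , +
  X → , + D X +
Productions for D:
  D → , ,
  D → D ,

Found common prefix ', + D' in productions for X

Answer: Yes, X has productions with common prefix ', + D'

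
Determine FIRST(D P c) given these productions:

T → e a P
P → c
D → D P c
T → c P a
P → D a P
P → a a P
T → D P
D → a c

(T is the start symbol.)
FIRST sets of the non-terminals involved (from the grammar, by fixed-point iteration):
  FIRST(D) = { 'a' }

To compute FIRST(D P c), process the symbols left to right:
Symbol D is a non-terminal. Add FIRST(D) \ {ε} = { 'a' }
D is not nullable (ε ∉ FIRST(D)), so stop here.
FIRST(D P c) = { 'a' }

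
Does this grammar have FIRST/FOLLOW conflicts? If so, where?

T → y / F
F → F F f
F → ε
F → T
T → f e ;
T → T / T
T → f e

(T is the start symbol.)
Yes. F → F F f with FOLLOW(F) on { 'f', 'y' }; F → T with FOLLOW(F) on { 'f', 'y' }

A FIRST/FOLLOW conflict occurs when a non-terminal N has a nullable alternative N → β (β ⇒* ε) and another alternative N → α with FIRST(α) ∩ FOLLOW(N) ≠ ∅: on such a lookahead the parser cannot decide between expanding α and letting N vanish via β.

Nullable non-terminals: F.
FIRST sets used below: FIRST(F) = { 'f', 'y', ε }, FIRST(T) = { 'f', 'y' }

F: nullable alternative(s) F → ε; FOLLOW(F) = { $, '/', 'f', 'y' }
  F → F F f: FIRST \ {ε} = { 'f', 'y' } — overlaps FOLLOW(F) on { 'f', 'y' }: CONFLICT
  F → ε: FIRST \ {ε} = { } — this is the only nullable alternative, skip
  F → T: FIRST \ {ε} = { 'f', 'y' } — overlaps FOLLOW(F) on { 'f', 'y' }: CONFLICT

T has no nullable alternative, so no FIRST/FOLLOW check is needed there.

So the grammar has 2 FIRST/FOLLOW conflicts (marked CONFLICT above).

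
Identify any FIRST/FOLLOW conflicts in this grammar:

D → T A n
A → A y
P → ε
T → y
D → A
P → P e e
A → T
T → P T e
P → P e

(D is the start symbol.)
Yes. P → P e e with FOLLOW(P) on { 'e' }; P → P e with FOLLOW(P) on { 'e' }

Nullable non-terminals: P.
FIRST sets used below: FIRST(P) = { 'e', ε }

P: nullable alternative(s) P → ε; FOLLOW(P) = { 'e', 'y' }
  P → ε: FIRST \ {ε} = { } — this is the only nullable alternative, skip
  P → P e e: FIRST \ {ε} = { 'e' } — overlaps FOLLOW(P) on { 'e' }: CONFLICT
  P → P e: FIRST \ {ε} = { 'e' } — overlaps FOLLOW(P) on { 'e' }: CONFLICT

A, D, T have no nullable alternative, so no FIRST/FOLLOW check is needed there.

So the grammar has 2 FIRST/FOLLOW conflicts (marked CONFLICT above).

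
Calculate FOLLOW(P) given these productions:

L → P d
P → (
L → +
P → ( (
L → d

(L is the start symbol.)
{ 'd' }

To compute FOLLOW(P), find every occurrence of P on a right-hand side N → α P β: add FIRST(β) \ {ε}, and if β is empty or nullable also add FOLLOW(N). Iterate to a fixed point.

In L → P d: P is followed by d, add FIRST(d) \ {ε} = { 'd' }

Taking the union: FOLLOW(P) = { 'd' }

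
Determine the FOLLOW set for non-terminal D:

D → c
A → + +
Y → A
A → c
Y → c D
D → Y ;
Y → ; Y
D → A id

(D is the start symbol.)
{ $, ';' }

To compute FOLLOW(D), find every occurrence of D on a right-hand side N → α D β: add FIRST(β) \ {ε}, and if β is empty or nullable also add FOLLOW(N). Iterate to a fixed point.

D is the start symbol, so $ ∈ FOLLOW(D).
In Y → c D: D is at the end, add FOLLOW(Y)

The FOLLOW sets referred to above (computed the same way, to a fixed point):
  FOLLOW(Y) = { ';' }

Taking the union: FOLLOW(D) = { $, ';' }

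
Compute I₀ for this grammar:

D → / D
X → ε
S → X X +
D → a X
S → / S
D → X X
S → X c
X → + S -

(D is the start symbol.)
First, augment the grammar with D' → D
I₀ = CLOSURE({ [D' → . D] }):
  [D' → . D] has the dot before D: add [D → . / D], [D → . a X], [D → . X X]
  [D → . X X] has the dot before X: add [X → .], [X → . + S -]
No further items can be added.

I₀ = { [D → . / D], [D → . X X], [D → . a X], [D' → . D], [X → . + S -], [X → .] }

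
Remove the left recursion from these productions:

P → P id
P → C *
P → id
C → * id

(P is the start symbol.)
P is directly left-recursive. The standard transformation for
  A → A α₁ | ... | A α_m | β₁ | ... | β_n
is
  A  → β₁ A' | ... | β_n A'
  A' → α₁ A' | ... | α_m A' | ε

P → C * becomes P → C * P'
P → id becomes P → id P'
P → P id becomes P' → id P'
Add P' → ε

Productions for other non-terminals are unchanged:
  C → * id

Resulting grammar:
P → C * P'
P → id P'
P' → id P'
P' → ε
C → * id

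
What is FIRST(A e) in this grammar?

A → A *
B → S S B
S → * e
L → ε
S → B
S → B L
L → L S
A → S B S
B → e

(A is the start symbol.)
FIRST sets of the non-terminals involved (from the grammar, by fixed-point iteration):
  FIRST(A) = { '*', 'e' }

To compute FIRST(A e), process the symbols left to right:
Symbol A is a non-terminal. Add FIRST(A) \ {ε} = { '*', 'e' }
A is not nullable (ε ∉ FIRST(A)), so stop here.
FIRST(A e) = { '*', 'e' }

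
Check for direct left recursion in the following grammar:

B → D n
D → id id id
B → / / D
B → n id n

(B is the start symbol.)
No direct left recursion

Direct left recursion occurs when N → N α for some non-terminal N (the right-hand side begins with the left-hand side itself).

B → D n: starts with D
D → id id id: starts with id
B → / / D: starts with '/'
B → n id n: starts with n

No direct left recursion found.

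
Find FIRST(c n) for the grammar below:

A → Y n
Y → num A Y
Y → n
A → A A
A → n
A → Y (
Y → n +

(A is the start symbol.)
To compute FIRST(c n), process the symbols left to right:
Symbol c is a terminal. Add 'c' and stop.
FIRST(c n) = { 'c' }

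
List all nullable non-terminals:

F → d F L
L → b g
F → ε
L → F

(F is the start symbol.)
{ 'F', 'L' }

ε-productions: F → ε
So F is immediately nullable.
L → F: every symbol on the right is nullable, so L is nullable too.
Every non-terminal is now nullable.
Nullable = { 'F', 'L' }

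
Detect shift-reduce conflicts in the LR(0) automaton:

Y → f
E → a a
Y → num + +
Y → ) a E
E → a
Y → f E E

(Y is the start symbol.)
Yes — I3: [Y → f .] vs [E → . a]; I8: [E → a .] vs [E → a . a]

A shift-reduce conflict occurs when an LR(0) state has both:
  - a complete (reduce) item [A → α .] (dot at the end), and
  - a shift item [B → β . c γ] (dot before a terminal).

Augment with Y' → Y and build the canonical LR(0) collection (I0 = CLOSURE({[Y' → . Y]}), then GOTO on every symbol after a dot until no new states appear). It has 13 states:
  I0: { [Y → . ) a E], [Y → . f E E], [Y → . f], [Y → . num + +], [Y' → . Y] }  — shift
  I1: { [Y → ) . a E] }  — shift
  I2: { [Y' → Y .] }  — accept
  I3: { [E → . a a], [E → . a], [Y → f . E E], [Y → f .] }  — shift, reduce
  I4: { [Y → num . + +] }  — shift
  I5: { [Y → num + . +] }  — shift
  I6: { [Y → num + + .] }  — reduce
  I7: { [E → . a a], [E → . a], [Y → f E . E] }  — shift
  I8: { [E → a . a], [E → a .] }  — shift, reduce
  I9: { [E → a a .] }  — reduce
  I10: { [Y → f E E .] }  — reduce
  I11: { [E → . a a], [E → . a], [Y → ) a . E] }  — shift
  I12: { [Y → ) a E .] }  — reduce

I3 contains reduce item [Y → f .] and shift items [E → . a], [E → . a a] — shift-reduce conflict.
I8 contains reduce item [E → a .] and shift item [E → a . a] — shift-reduce conflict.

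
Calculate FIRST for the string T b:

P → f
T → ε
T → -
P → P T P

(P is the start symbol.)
{ '-', 'b' }

FIRST sets of the non-terminals involved (from the grammar, by fixed-point iteration):
  FIRST(T) = { '-', ε }

To compute FIRST(T b), process the symbols left to right:
Symbol T is a non-terminal. Add FIRST(T) \ {ε} = { '-' }
T is nullable (ε ∈ FIRST(T)), continue to the next symbol.
Symbol b is a terminal. Add 'b' and stop.
FIRST(T b) = { '-', 'b' }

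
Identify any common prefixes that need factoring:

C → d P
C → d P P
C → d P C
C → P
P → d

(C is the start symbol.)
Yes, C has productions with common prefix 'd P'

Left-factoring is needed when two productions for the same non-terminal
share a common prefix on the right-hand side.

Productions for C:
  C → d P
  C → d P P
  C → d P C
  C → P

Found common prefix 'd P' in productions for C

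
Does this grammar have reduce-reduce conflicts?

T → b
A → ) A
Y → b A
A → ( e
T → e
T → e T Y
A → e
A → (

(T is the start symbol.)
No reduce-reduce conflicts

A reduce-reduce conflict occurs when an LR(0) state has two complete items [A → α .] and [B → β .] — both call for a reduction, and with no lookahead the parser cannot choose between them.

Augment with T' → T and build the canonical LR(0) collection (I0 = CLOSURE({[T' → . T]}), then GOTO on every symbol after a dot until no new states appear). It has 13 states:
  I0: { [T → . b], [T → . e T Y], [T → . e], [T' → . T] }  — shift
  I1: { [T' → T .] }  — accept
  I2: { [T → b .] }  — reduce
  I3: { [T → . b], [T → . e T Y], [T → . e], [T → e . T Y], [T → e .] }  — shift, reduce
  I4: { [T → e T . Y], [Y → . b A] }  — shift
  I5: { [T → e T Y .] }  — reduce
  I6: { [A → . ( e], [A → . (], [A → . ) A], [A → . e], [Y → b . A] }  — shift
  I7: { [A → ( . e], [A → ( .] }  — shift, reduce
  I8: { [A → ) . A], [A → . ( e], [A → . (], [A → . ) A], [A → . e] }  — shift
  I9: { [Y → b A .] }  — reduce
  I10: { [A → e .] }  — reduce
  I11: { [A → ) A .] }  — reduce
  I12: { [A → ( e .] }  — reduce

No state contains more than one complete item.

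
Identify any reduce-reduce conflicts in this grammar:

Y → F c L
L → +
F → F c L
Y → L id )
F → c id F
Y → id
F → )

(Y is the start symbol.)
A reduce-reduce conflict occurs when an LR(0) state has two complete items [A → α .] and [B → β .] — both call for a reduction, and with no lookahead the parser cannot choose between them.

Augment with Y' → Y and build the canonical LR(0) collection (I0 = CLOSURE({[Y' → . Y]}), then GOTO on every symbol after a dot until no new states appear). It has 16 states:
  I0: { [F → . )], [F → . F c L], [F → . c id F], [L → . +], [Y → . F c L], [Y → . L id )], [Y → . id], [Y' → . Y] }  — shift
  I1: { [F → ) .] }  — reduce
  I2: { [L → + .] }  — reduce
  I3: { [F → F . c L], [Y → F . c L] }  — shift
  I4: { [Y → L . id )] }  — shift
  I5: { [Y' → Y .] }  — accept
  I6: { [F → c . id F] }  — shift
  I7: { [Y → id .] }  — reduce
  I8: { [F → . )], [F → . F c L], [F → . c id F], [F → c id . F] }  — shift
  I9: { [F → F . c L], [F → c id F .] }  — shift, reduce
  I10: { [F → F c . L], [L → . +] }  — shift
  I11: { [F → F c L .] }  — reduce
  I12: { [Y → L id . )] }  — shift
  I13: { [Y → L id ) .] }  — reduce
  I14: { [F → F c . L], [L → . +], [Y → F c . L] }  — shift
  I15: { [F → F c L .], [Y → F c L .] }  — 2 reduces

I15 contains complete items [F → F c L .], [Y → F c L .] — reduce-reduce conflict.

Answer: Yes — I15: [F → F c L .] vs [Y → F c L .]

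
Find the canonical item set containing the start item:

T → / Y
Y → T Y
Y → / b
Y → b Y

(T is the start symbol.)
First, augment the grammar with T' → T
I₀ = CLOSURE({ [T' → . T] }):
  [T' → . T] has the dot before T: add [T → . / Y]
No further items can be added.

I₀ = { [T → . / Y], [T' → . T] }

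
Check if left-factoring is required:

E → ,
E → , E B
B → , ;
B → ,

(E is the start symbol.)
Left-factoring is needed when two productions for the same non-terminal
share a common prefix on the right-hand side.

Productions for E:
  E → ,
  E → , E B
Productions for B:
  B → , ;
  B → ,

Found common prefix ',' in productions for E
Found common prefix ',' in productions for B

Answer: Yes, E has productions with common prefix ','; B has productions with common prefix ','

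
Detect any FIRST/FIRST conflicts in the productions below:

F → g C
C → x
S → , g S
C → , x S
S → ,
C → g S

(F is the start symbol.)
Yes. S → ',' g S / S → ',' on { ',' }

A FIRST/FIRST conflict occurs when two productions N → α and N → β for the same non-terminal have FIRST(α) ∩ FIRST(β) ≠ ∅ (with ε ∈ FIRST of a nullable right-hand side, so two nullable alternatives also conflict).

Productions for C:
  C → x: FIRST = { 'x' }
  C → , x S: FIRST = { ',' }
  C → g S: FIRST = { 'g' }
Productions for S:
  S → , g S: FIRST = { ',' }
  S → ,: FIRST = { ',' }
F has only one production, so no FIRST/FIRST conflict is possible there.

Conflict for S: S → , g S and S → ,
  Overlap: { ',' }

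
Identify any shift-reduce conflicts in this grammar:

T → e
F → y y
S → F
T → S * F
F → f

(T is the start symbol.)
No shift-reduce conflicts

Augment with T' → T and build the canonical LR(0) collection (I0 = CLOSURE({[T' → . T]}), then GOTO on every symbol after a dot until no new states appear). It has 10 states:
  I0: { [F → . f], [F → . y y], [S → . F], [T → . S * F], [T → . e], [T' → . T] }  — shift
  I1: { [S → F .] }  — reduce
  I2: { [T → S . * F] }  — shift
  I3: { [T' → T .] }  — accept
  I4: { [T → e .] }  — reduce
  I5: { [F → f .] }  — reduce
  I6: { [F → y . y] }  — shift
  I7: { [F → y y .] }  — reduce
  I8: { [F → . f], [F → . y y], [T → S * . F] }  — shift
  I9: { [T → S * F .] }  — reduce

No state contains both a complete item and a shift item.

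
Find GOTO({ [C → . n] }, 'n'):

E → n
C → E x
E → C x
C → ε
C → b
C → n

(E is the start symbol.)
{ [C → n .] }

GOTO(I, 'n') = CLOSURE({ [A → αX.β] : [A → α.Xβ] ∈ I, X = 'n' })

Items with dot before 'n', with the dot advanced:
  [C → . n] → [C → n .]
Closure adds nothing (no advanced item has the dot before a non-terminal).

GOTO = { [C → n .] }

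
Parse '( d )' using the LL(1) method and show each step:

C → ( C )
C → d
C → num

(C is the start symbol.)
Stack is shown with the top on the left.

Stack    Input    Action
------------------------
C $      ( d ) $  output C → ( C )
( C ) $  ( d ) $  match '('
C ) $    d ) $    output C → d
d ) $    d ) $    match 'd'
) $      ) $      match ')'
$        $        accept

The string is accepted.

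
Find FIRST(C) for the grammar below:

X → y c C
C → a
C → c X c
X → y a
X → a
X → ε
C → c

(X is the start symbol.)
{ 'a', 'c' }

From C → a:
  - a is a terminal: add 'a' and stop
From C → c X c:
  - c is a terminal: add 'c' and stop
From C → c:
  - c is a terminal: add 'c' and stop

Collecting: FIRST(C) = { 'a', 'c' }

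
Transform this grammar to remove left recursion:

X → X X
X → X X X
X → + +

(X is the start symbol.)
X → + + X'
X' → X X'
X' → X X X'
X' → ε

X is directly left-recursive. The standard transformation for
  A → A α₁ | ... | A α_m | β₁ | ... | β_n
is
  A  → β₁ A' | ... | β_n A'
  A' → α₁ A' | ... | α_m A' | ε

X → + + becomes X → + + X'
X → X X becomes X' → X X'
X → X X X becomes X' → X X X'
Add X' → ε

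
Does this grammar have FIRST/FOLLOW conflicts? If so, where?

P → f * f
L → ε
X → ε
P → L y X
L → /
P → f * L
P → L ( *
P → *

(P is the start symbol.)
No FIRST/FOLLOW conflicts.

A FIRST/FOLLOW conflict occurs when a non-terminal N has a nullable alternative N → β (β ⇒* ε) and another alternative N → α with FIRST(α) ∩ FOLLOW(N) ≠ ∅: on such a lookahead the parser cannot decide between expanding α and letting N vanish via β.

Nullable non-terminals: L, X.

L: nullable alternative(s) L → ε; FOLLOW(L) = { $, '(', 'y' }
  L → ε: FIRST \ {ε} = { } — this is the only nullable alternative, skip
  L → /: FIRST \ {ε} = { '/' } — disjoint from FOLLOW(L)
X has a nullable alternative but only one production, so nothing to check.

P has no nullable alternative, so no FIRST/FOLLOW check is needed there.

No FIRST/FOLLOW conflicts found.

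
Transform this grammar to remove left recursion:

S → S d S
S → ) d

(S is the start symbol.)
S → ) d S'
S' → d S S'
S' → ε

S is directly left-recursive. The standard transformation for
  A → A α₁ | ... | A α_m | β₁ | ... | β_n
is
  A  → β₁ A' | ... | β_n A'
  A' → α₁ A' | ... | α_m A' | ε

S → ) d becomes S → ) d S'
S → S d S becomes S' → d S S'
Add S' → ε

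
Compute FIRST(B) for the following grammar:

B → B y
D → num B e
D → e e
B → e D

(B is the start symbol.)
{ 'e' }

To compute FIRST(B), examine every production with B on the left-hand side, reading each right-hand side left to right until a non-nullable symbol is reached.

From B → B y:
  - B is the symbol being defined: contributes nothing new
    B is not nullable, so stop
From B → e D:
  - e is a terminal: add 'e' and stop

Collecting: FIRST(B) = { 'e' }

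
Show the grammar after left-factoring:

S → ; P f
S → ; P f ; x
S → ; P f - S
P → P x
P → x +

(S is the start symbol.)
S → ; P f S'
S' → ε
S' → ; x
S' → - S
P → P x
P → x +

Left-factoring transforms A → αβ₁ | αβ₂ into A → αA' and A' → β₁ | β₂
(α is the longest common prefix among the alternatives). Repeat until
no nonterminal has two alternatives with a common prefix.

Round 1: S has alternatives sharing prefix '; P f'. Introduce S': S → ; P f S'
  Add: S' → ε
  Add: S' → ; x
  Add: S' → - S

No remaining common prefixes — done.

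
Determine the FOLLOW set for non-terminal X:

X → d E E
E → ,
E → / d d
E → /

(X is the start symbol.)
To compute FOLLOW(X), find every occurrence of X on a right-hand side N → α X β: add FIRST(β) \ {ε}, and if β is empty or nullable also add FOLLOW(N). Iterate to a fixed point.

X is the start symbol, so $ ∈ FOLLOW(X).
X does not occur on any right-hand side.

Taking the union: FOLLOW(X) = { $ }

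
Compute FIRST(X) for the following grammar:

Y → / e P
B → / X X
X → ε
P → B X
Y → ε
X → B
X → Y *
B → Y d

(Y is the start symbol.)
{ '*', '/', 'd', ε }

To compute FIRST(X), examine every production with X on the left-hand side, reading each right-hand side left to right until a non-nullable symbol is reached.

FIRST sets of the other non-terminals involved (by the same procedure, iterated to a fixed point):
  FIRST(B) = { '/', 'd' }
  FIRST(Y) = { '/', ε }

From X → ε:
  - ε-production, so ε ∈ FIRST(X)
From X → B:
  - B is a non-terminal: add FIRST(B) \ {ε} = { '/', 'd' }
    B is not nullable, so stop
From X → Y *:
  - Y is a non-terminal: add FIRST(Y) \ {ε} = { '/' }
    Y is nullable, so continue to the next symbol
  - '*' is a terminal: add '*' and stop

Collecting: FIRST(X) = { '*', '/', 'd', ε }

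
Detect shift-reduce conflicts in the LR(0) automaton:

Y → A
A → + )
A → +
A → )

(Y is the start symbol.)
Yes — I2: [A → + .] vs [A → + . )]

A shift-reduce conflict occurs when an LR(0) state has both:
  - a complete (reduce) item [A → α .] (dot at the end), and
  - a shift item [B → β . c γ] (dot before a terminal).

Augment with Y' → Y and build the canonical LR(0) collection (I0 = CLOSURE({[Y' → . Y]}), then GOTO on every symbol after a dot until no new states appear). It has 6 states:
  I0: { [A → . )], [A → . + )], [A → . +], [Y → . A], [Y' → . Y] }  — shift
  I1: { [A → ) .] }  — reduce
  I2: { [A → + . )], [A → + .] }  — shift, reduce
  I3: { [Y → A .] }  — reduce
  I4: { [Y' → Y .] }  — accept
  I5: { [A → + ) .] }  — reduce

I2 contains reduce item [A → + .] and shift item [A → + . )] — shift-reduce conflict.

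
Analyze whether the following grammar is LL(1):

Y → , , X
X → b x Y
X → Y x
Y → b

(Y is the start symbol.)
A grammar is LL(1) if for each non-terminal N with multiple productions, the predict sets of those productions are pairwise disjoint, where PREDICT(N → α) = (FIRST(α) \ {ε}) ∪ (FOLLOW(N) if α ⇒* ε).

Relevant sets:
  FIRST(Y) = { ',', 'b' }

For Y:
  PREDICT(Y → ',' ',' X) = { ',' }
  PREDICT(Y → b) = { 'b' }
For X:
  PREDICT(X → b x Y) = { 'b' }
  PREDICT(X → Y x) = { ',', 'b' }

Conflict found: Predict set conflict for X: { 'b' }
The grammar is NOT LL(1).

Answer: No. Predict set conflict for X: { 'b' }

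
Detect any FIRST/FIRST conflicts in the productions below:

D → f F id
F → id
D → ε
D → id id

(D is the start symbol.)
A FIRST/FIRST conflict occurs when two productions N → α and N → β for the same non-terminal have FIRST(α) ∩ FIRST(β) ≠ ∅ (with ε ∈ FIRST of a nullable right-hand side, so two nullable alternatives also conflict).

Productions for D:
  D → f F id: FIRST = { 'f' }
  D → ε: FIRST = { ε }
  D → id id: FIRST = { 'id' }
F has only one production, so no FIRST/FIRST conflict is possible there.

All alternatives of each non-terminal have pairwise disjoint FIRST sets.

Answer: No FIRST/FIRST conflicts.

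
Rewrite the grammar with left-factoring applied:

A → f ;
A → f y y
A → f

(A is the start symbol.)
A → f A'
A' → ;
A' → y y
A' → ε

Left-factoring transforms A → αβ₁ | αβ₂ into A → αA' and A' → β₁ | β₂
(α is the longest common prefix among the alternatives). Repeat until
no nonterminal has two alternatives with a common prefix.

Round 1: A has alternatives sharing prefix 'f'. Introduce A': A → f A'
  Add: A' → ;
  Add: A' → y y
  Add: A' → ε

No remaining common prefixes — done.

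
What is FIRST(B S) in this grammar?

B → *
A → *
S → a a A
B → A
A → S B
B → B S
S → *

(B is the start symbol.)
FIRST sets of the non-terminals involved (from the grammar, by fixed-point iteration):
  FIRST(B) = { '*', 'a' }

To compute FIRST(B S), process the symbols left to right:
Symbol B is a non-terminal. Add FIRST(B) \ {ε} = { '*', 'a' }
B is not nullable (ε ∉ FIRST(B)), so stop here.
FIRST(B S) = { '*', 'a' }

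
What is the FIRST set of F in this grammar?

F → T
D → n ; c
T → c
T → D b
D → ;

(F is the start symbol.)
To compute FIRST(F), examine every production with F on the left-hand side, reading each right-hand side left to right until a non-nullable symbol is reached.

FIRST sets of the other non-terminals involved (by the same procedure, iterated to a fixed point):
  FIRST(T) = { ';', 'c', 'n' }

From F → T:
  - T is a non-terminal: add FIRST(T) \ {ε} = { ';', 'c', 'n' }
    T is not nullable, so stop

Collecting: FIRST(F) = { ';', 'c', 'n' }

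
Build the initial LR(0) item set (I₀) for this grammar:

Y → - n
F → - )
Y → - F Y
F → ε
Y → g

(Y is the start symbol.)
First, augment the grammar with Y' → Y
I₀ = CLOSURE({ [Y' → . Y] }):
  [Y' → . Y] has the dot before Y: add [Y → . - n], [Y → . - F Y], [Y → . g]
No further items can be added.

I₀ = { [Y → . - F Y], [Y → . - n], [Y → . g], [Y' → . Y] }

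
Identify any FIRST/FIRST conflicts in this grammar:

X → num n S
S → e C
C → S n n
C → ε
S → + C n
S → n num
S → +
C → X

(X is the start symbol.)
FIRST sets of the non-terminals at (or reachable through a nullable prefix from) the front of some alternative:
  FIRST(S) = { '+', 'e', 'n' }
  FIRST(X) = { 'num' }

Productions for S:
  S → e C: FIRST = { 'e' }
  S → + C n: FIRST = { '+' }
  S → n num: FIRST = { 'n' }
  S → +: FIRST = { '+' }
Productions for C:
  C → S n n: FIRST = { '+', 'e', 'n' }
  C → ε: FIRST = { ε }
  C → X: FIRST = { 'num' }
X has only one production, so no FIRST/FIRST conflict is possible there.

Conflict for S: S → + C n and S → +
  Overlap: { '+' }

Answer: Yes. S → '+' C n / S → '+' on { '+' }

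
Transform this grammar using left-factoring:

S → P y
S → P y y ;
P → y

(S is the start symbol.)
Left-factoring transforms A → αβ₁ | αβ₂ into A → αA' and A' → β₁ | β₂
(α is the longest common prefix among the alternatives). Repeat until
no nonterminal has two alternatives with a common prefix.

Round 1: S has alternatives sharing prefix 'P y'. Introduce S': S → P y S'
  Add: S' → ε
  Add: S' → y ;

No remaining common prefixes — done.

Resulting grammar:
S → P y S'
S' → ε
S' → y ;
P → y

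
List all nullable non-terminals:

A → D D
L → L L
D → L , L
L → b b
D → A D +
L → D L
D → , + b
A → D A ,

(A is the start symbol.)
None

A non-terminal is nullable if it can derive ε (the empty string): either it has an ε-production, or it has a production whose right-hand side consists entirely of nullable non-terminals.

There are no ε-productions, so no non-terminal can derive ε.
No non-terminals are nullable.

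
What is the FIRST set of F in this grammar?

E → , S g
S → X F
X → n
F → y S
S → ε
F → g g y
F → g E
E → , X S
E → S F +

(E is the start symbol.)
{ 'g', 'y' }

From F → y S:
  - y is a terminal: add 'y' and stop
From F → g g y:
  - g is a terminal: add 'g' and stop
From F → g E:
  - g is a terminal: add 'g' and stop

Collecting: FIRST(F) = { 'g', 'y' }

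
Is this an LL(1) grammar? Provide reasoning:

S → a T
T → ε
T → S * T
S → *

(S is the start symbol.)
No. Predict set conflict for T: { '*' }

A grammar is LL(1) if for each non-terminal N with multiple productions, the predict sets of those productions are pairwise disjoint, where PREDICT(N → α) = (FIRST(α) \ {ε}) ∪ (FOLLOW(N) if α ⇒* ε).

Relevant sets:
  FIRST(S) = { '*', 'a' }
  FOLLOW(T) = { $, '*' }

For S:
  PREDICT(S → a T) = { 'a' }
  PREDICT(S → '*') = { '*' }
For T:
  PREDICT(T → ε) = { $, '*' }
  PREDICT(T → S '*' T) = { '*', 'a' }

Conflict found: Predict set conflict for T: { '*' }
The grammar is NOT LL(1).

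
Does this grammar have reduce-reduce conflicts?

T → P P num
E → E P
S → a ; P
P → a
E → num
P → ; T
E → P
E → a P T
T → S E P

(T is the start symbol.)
Yes — I15: [E → E P .] vs [T → S E P .]

Augment with T' → T and build the canonical LR(0) collection (I0 = CLOSURE({[T' → . T]}), then GOTO on every symbol after a dot until no new states appear). It has 19 states:
  I0: { [P → . ; T], [P → . a], [S → . a ; P], [T → . P P num], [T → . S E P], [T' → . T] }  — shift
  I1: { [P → . ; T], [P → . a], [P → ; . T], [S → . a ; P], [T → . P P num], [T → . S E P] }  — shift
  I2: { [P → . ; T], [P → . a], [T → P . P num] }  — shift
  I3: { [E → . E P], [E → . P], [E → . a P T], [E → . num], [P → . ; T], [P → . a], [T → S . E P] }  — shift
  I4: { [T' → T .] }  — accept
  I5: { [P → a .], [S → a . ; P] }  — shift, reduce
  I6: { [P → . ; T], [P → . a], [S → a ; . P] }  — shift
  I7: { [S → a ; P .] }  — reduce
  I8: { [P → a .] }  — reduce
  I9: { [E → E . P], [P → . ; T], [P → . a], [T → S E . P] }  — shift
  I10: { [E → P .] }  — reduce
  I11: { [E → a . P T], [P → . ; T], [P → . a], [P → a .] }  — shift, reduce
  I12: { [E → num .] }  — reduce
  I13: { [E → a P . T], [P → . ; T], [P → . a], [S → . a ; P], [T → . P P num], [T → . S E P] }  — shift
  I14: { [E → a P T .] }  — reduce
  I15: { [E → E P .], [T → S E P .] }  — 2 reduces
  I16: { [T → P P . num] }  — shift
  I17: { [T → P P num .] }  — reduce
  I18: { [P → ; T .] }  — reduce

I15 contains complete items [E → E P .], [T → S E P .] — reduce-reduce conflict.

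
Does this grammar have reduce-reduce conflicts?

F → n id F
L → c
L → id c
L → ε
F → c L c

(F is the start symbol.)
No reduce-reduce conflicts

A reduce-reduce conflict occurs when an LR(0) state has two complete items [A → α .] and [B → β .] — both call for a reduction, and with no lookahead the parser cannot choose between them.

Augment with F' → F and build the canonical LR(0) collection (I0 = CLOSURE({[F' → . F]}), then GOTO on every symbol after a dot until no new states appear). It has 11 states:
  I0: { [F → . c L c], [F → . n id F], [F' → . F] }  — shift
  I1: { [F' → F .] }  — accept
  I2: { [F → c . L c], [L → . c], [L → . id c], [L → .] }  — shift, reduce
  I3: { [F → n . id F] }  — shift
  I4: { [F → . c L c], [F → . n id F], [F → n id . F] }  — shift
  I5: { [F → n id F .] }  — reduce
  I6: { [F → c L . c] }  — shift
  I7: { [L → c .] }  — reduce
  I8: { [L → id . c] }  — shift
  I9: { [L → id c .] }  — reduce
  I10: { [F → c L c .] }  — reduce

No state contains more than one complete item.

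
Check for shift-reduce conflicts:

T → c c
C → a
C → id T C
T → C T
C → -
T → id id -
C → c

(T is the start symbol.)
A shift-reduce conflict occurs when an LR(0) state has both:
  - a complete (reduce) item [A → α .] (dot at the end), and
  - a shift item [B → β . c γ] (dot before a terminal).

Augment with T' → T and build the canonical LR(0) collection (I0 = CLOSURE({[T' → . T]}), then GOTO on every symbol after a dot until no new states appear). It has 15 states:
  I0: { [C → . -], [C → . a], [C → . c], [C → . id T C], [T → . C T], [T → . c c], [T → . id id -], [T' → . T] }  — shift
  I1: { [C → - .] }  — reduce
  I2: { [C → . -], [C → . a], [C → . c], [C → . id T C], [T → . C T], [T → . c c], [T → . id id -], [T → C . T] }  — shift
  I3: { [T' → T .] }  — accept
  I4: { [C → a .] }  — reduce
  I5: { [C → c .], [T → c . c] }  — shift, reduce
  I6: { [C → . -], [C → . a], [C → . c], [C → . id T C], [C → id . T C], [T → . C T], [T → . c c], [T → . id id -], [T → id . id -] }  — shift
  I7: { [C → . -], [C → . a], [C → . c], [C → . id T C], [C → id T . C] }  — shift
  I8: { [C → . -], [C → . a], [C → . c], [C → . id T C], [C → id . T C], [T → . C T], [T → . c c], [T → . id id -], [T → id . id -], [T → id id . -] }  — shift
  I9: { [C → - .], [T → id id - .] }  — 2 reduces
  I10: { [C → id T C .] }  — reduce
  I11: { [C → c .] }  — reduce
  I12: { [C → . -], [C → . a], [C → . c], [C → . id T C], [C → id . T C], [T → . C T], [T → . c c], [T → . id id -] }  — shift
  I13: { [T → c c .] }  — reduce
  I14: { [T → C T .] }  — reduce

I5 contains reduce item [C → c .] and shift item [T → c . c] — shift-reduce conflict.

Answer: Yes — I5: [C → c .] vs [T → c . c]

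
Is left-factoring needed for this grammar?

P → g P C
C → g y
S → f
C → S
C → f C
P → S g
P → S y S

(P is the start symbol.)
Yes, P has productions with common prefix 'S'

Left-factoring is needed when two productions for the same non-terminal
share a common prefix on the right-hand side.

Productions for P:
  P → g P C
  P → S g
  P → S y S
Productions for C:
  C → g y
  C → S
  C → f C

Found common prefix 'S' in productions for P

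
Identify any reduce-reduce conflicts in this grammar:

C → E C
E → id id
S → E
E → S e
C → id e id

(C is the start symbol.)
No reduce-reduce conflicts

A reduce-reduce conflict occurs when an LR(0) state has two complete items [A → α .] and [B → β .] — both call for a reduction, and with no lookahead the parser cannot choose between them.

Augment with C' → C and build the canonical LR(0) collection (I0 = CLOSURE({[C' → . C]}), then GOTO on every symbol after a dot until no new states appear). It has 10 states:
  I0: { [C → . E C], [C → . id e id], [C' → . C], [E → . S e], [E → . id id], [S → . E] }  — shift
  I1: { [C' → C .] }  — accept
  I2: { [C → . E C], [C → . id e id], [C → E . C], [E → . S e], [E → . id id], [S → . E], [S → E .] }  — shift, reduce
  I3: { [E → S . e] }  — shift
  I4: { [C → id . e id], [E → id . id] }  — shift
  I5: { [C → id e . id] }  — shift
  I6: { [E → id id .] }  — reduce
  I7: { [C → id e id .] }  — reduce
  I8: { [E → S e .] }  — reduce
  I9: { [C → E C .] }  — reduce

No state contains more than one complete item.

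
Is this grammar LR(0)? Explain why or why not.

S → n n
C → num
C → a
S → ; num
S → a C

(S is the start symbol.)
Yes, the grammar is LR(0)

A grammar is LR(0) if no state in the canonical LR(0) collection has:
  - both a shift item (dot before a terminal) and a complete item (shift-reduce conflict), or
  - two or more complete items (reduce-reduce conflict; the accept item [S' → S .] counts as a complete item here).

Augment with S' → S and build the canonical LR(0) collection (I0 = CLOSURE({[S' → . S]}), then GOTO on every symbol after a dot until no new states appear). It has 10 states:
  I0: { [S → . ; num], [S → . a C], [S → . n n], [S' → . S] }  — shift
  I1: { [S → ; . num] }  — shift
  I2: { [S' → S .] }  — accept
  I3: { [C → . a], [C → . num], [S → a . C] }  — shift
  I4: { [S → n . n] }  — shift
  I5: { [S → n n .] }  — reduce
  I6: { [S → a C .] }  — reduce
  I7: { [C → a .] }  — reduce
  I8: { [C → num .] }  — reduce
  I9: { [S → ; num .] }  — reduce

Every state is either a pure shift/goto state or contains exactly one complete item and nothing to shift — no conflicts. The grammar is LR(0).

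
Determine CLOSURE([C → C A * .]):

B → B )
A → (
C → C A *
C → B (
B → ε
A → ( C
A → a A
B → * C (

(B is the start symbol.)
{ [C → C A * .] }

Start with: [C → C A * .]
The dot is at the end, so nothing is added.

CLOSURE = { [C → C A * .] }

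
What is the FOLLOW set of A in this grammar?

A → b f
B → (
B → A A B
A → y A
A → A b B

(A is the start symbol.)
{ $, '(', 'b', 'y' }

To compute FOLLOW(A), find every occurrence of A on a right-hand side N → α A β: add FIRST(β) \ {ε}, and if β is empty or nullable also add FOLLOW(N). Iterate to a fixed point.

A is the start symbol, so $ ∈ FOLLOW(A).
In B → A A B: A is followed by A B, add FIRST(A B) \ {ε} = { 'b', 'y' }
In B → A A B: A is followed by B, add FIRST(B) \ {ε} = { '(', 'b', 'y' }
In A → y A: A is at the end; this adds FOLLOW(A) to itself — nothing new
In A → A b B: A is followed by b B, add FIRST(b B) \ {ε} = { 'b' }

Taking the union: FOLLOW(A) = { $, '(', 'b', 'y' }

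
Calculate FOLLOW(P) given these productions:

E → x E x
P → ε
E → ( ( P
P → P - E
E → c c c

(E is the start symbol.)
{ $, '-', 'x' }

To compute FOLLOW(P), find every occurrence of P on a right-hand side N → α P β: add FIRST(β) \ {ε}, and if β is empty or nullable also add FOLLOW(N). Iterate to a fixed point.

In E → ( ( P: P is at the end, add FOLLOW(E)
In P → P - E: P is followed by '-' E, add FIRST('-' E) \ {ε} = { '-' }

The FOLLOW sets referred to above (computed the same way, to a fixed point):
  FOLLOW(E) = { $, '-', 'x' }

Taking the union: FOLLOW(P) = { $, '-', 'x' }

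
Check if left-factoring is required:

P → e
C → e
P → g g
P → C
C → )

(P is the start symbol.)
No, left-factoring is not needed

Left-factoring is needed when two productions for the same non-terminal
share a common prefix on the right-hand side.

Productions for P:
  P → e
  P → g g
  P → C
Productions for C:
  C → e
  C → )

No common prefixes found.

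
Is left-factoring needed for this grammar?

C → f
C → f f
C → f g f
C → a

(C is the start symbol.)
Left-factoring is needed when two productions for the same non-terminal
share a common prefix on the right-hand side.

Productions for C:
  C → f
  C → f f
  C → f g f
  C → a

Found common prefix 'f' in productions for C

Answer: Yes, C has productions with common prefix 'f'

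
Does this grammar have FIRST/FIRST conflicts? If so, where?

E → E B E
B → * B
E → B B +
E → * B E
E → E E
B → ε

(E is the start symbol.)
Yes. E → E B E / E → B B '+' on { '*', '+' }; E → E B E / E → '*' B E on { '*' }; E → E B E / E → E E on { '*', '+' }; E → B B '+' / E → '*' B E on { '*' }; E → B B '+' / E → E E on { '*', '+' }; E → '*' B E / E → E E on { '*' }

A FIRST/FIRST conflict occurs when two productions N → α and N → β for the same non-terminal have FIRST(α) ∩ FIRST(β) ≠ ∅ (with ε ∈ FIRST of a nullable right-hand side, so two nullable alternatives also conflict).

FIRST sets of the non-terminals at (or reachable through a nullable prefix from) the front of some alternative:
  FIRST(E) = { '*', '+' }
  FIRST(B) = { '*', ε }

Productions for E:
  E → E B E: FIRST = { '*', '+' }
  E → B B +: FIRST = { '*', '+' }
  E → * B E: FIRST = { '*' }
  E → E E: FIRST = { '*', '+' }
Productions for B:
  B → * B: FIRST = { '*' }
  B → ε: FIRST = { ε }

Conflict for E: E → E B E and E → B B +
  Overlap: { '*', '+' }
Conflict for E: E → E B E and E → * B E
  Overlap: { '*' }
Conflict for E: E → E B E and E → E E
  Overlap: { '*', '+' }
Conflict for E: E → B B + and E → * B E
  Overlap: { '*' }
Conflict for E: E → B B + and E → E E
  Overlap: { '*', '+' }
Conflict for E: E → * B E and E → E E
  Overlap: { '*' }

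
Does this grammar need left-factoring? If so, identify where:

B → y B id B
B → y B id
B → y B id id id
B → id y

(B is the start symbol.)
Yes, B has productions with common prefix 'y B id'

Left-factoring is needed when two productions for the same non-terminal
share a common prefix on the right-hand side.

Productions for B:
  B → y B id B
  B → y B id
  B → y B id id id
  B → id y

Found common prefix 'y B id' in productions for B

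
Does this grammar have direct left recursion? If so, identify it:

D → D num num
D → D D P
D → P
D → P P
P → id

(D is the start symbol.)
Direct left recursion occurs when N → N α for some non-terminal N (the right-hand side begins with the left-hand side itself).

D → D num num: LEFT RECURSIVE (starts with D)
D → D D P: LEFT RECURSIVE (starts with D)
D → P: starts with P
D → P P: starts with P
P → id: starts with id

The grammar has direct left recursion on: D.

Answer: Yes, D is left-recursive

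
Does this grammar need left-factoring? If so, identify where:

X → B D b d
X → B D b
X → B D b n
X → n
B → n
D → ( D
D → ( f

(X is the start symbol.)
Left-factoring is needed when two productions for the same non-terminal
share a common prefix on the right-hand side.

Productions for X:
  X → B D b d
  X → B D b
  X → B D b n
  X → n
Productions for D:
  D → ( D
  D → ( f

Found common prefix 'B D b' in productions for X
Found common prefix '(' in productions for D

Answer: Yes, X has productions with common prefix 'B D b'; D has productions with common prefix '('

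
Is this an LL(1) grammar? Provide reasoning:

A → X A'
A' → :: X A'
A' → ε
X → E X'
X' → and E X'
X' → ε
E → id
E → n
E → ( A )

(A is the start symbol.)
A grammar is LL(1) if for each non-terminal N with multiple productions, the predict sets of those productions are pairwise disjoint, where PREDICT(N → α) = (FIRST(α) \ {ε}) ∪ (FOLLOW(N) if α ⇒* ε).

Relevant sets:
  FOLLOW(A') = { $, ')' }
  FOLLOW(X') = { $, ')', '::' }

For A':
  PREDICT(A' → :: X A') = { '::' }
  PREDICT(A' → ε) = { $, ')' }
For X':
  PREDICT(X' → and E X') = { 'and' }
  PREDICT(X' → ε) = { $, ')', '::' }
For E:
  PREDICT(E → id) = { 'id' }
  PREDICT(E → n) = { 'n' }
  PREDICT(E → '(' A ')') = { '(' }
A, X have a single production, so nothing to check there.

All predict sets are disjoint. The grammar IS LL(1).

Answer: Yes, the grammar is LL(1).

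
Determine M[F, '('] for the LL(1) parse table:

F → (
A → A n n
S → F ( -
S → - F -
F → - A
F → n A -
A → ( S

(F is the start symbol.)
To find M[F, '('], we find productions for F where '(' is in the predict set (PREDICT(N → α) = (FIRST(α) \ {ε}) ∪ (FOLLOW(N) if α ⇒* ε)).

F → (: PREDICT = { '(' }
  '(' is in predict set, so this production goes in M[F, '(']
F → - A: PREDICT = { '-' }
F → n A -: PREDICT = { 'n' }

M[F, '('] = F → (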